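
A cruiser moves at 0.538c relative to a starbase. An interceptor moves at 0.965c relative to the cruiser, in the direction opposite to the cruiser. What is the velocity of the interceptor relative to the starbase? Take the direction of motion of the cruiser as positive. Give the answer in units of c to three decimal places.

With v = 0.538 and u' = -0.965 (in units of c),
u = (u' + v)/(1 + u'v/c²):
u = (-0.965 + 0.538) / (1 + (-0.965)·0.538) = -0.4270/0.4808 = -0.8880

-0.888c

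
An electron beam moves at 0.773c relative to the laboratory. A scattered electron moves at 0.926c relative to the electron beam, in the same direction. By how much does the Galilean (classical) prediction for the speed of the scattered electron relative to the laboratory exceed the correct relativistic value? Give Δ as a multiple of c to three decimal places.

Δ = 0.709c

Galilean: u_cl = 0.926 + 0.773 = 1.6990.
Relativistic: u_rel = (0.926 + 0.773) / (1 + 0.926·0.773) = 1.6990/1.7158 = 0.9902.
Δ = 1.6990 − 0.9902 = 0.7088.
(The classical prediction exceeds c; the relativistic result does not.)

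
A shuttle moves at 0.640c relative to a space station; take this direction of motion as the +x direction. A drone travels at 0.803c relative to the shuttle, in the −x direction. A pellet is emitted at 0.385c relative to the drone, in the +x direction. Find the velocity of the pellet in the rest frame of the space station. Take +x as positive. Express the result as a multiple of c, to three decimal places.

Apply u = (u' + v)/(1 + u'v/c²) successively, working outward toward the space station.
Start: velocity of the shuttle relative to the space station = 0.6400c.
Compose with the drone (u' = -0.803 in the shuttle frame): u_1 = (-0.803 + 0.640) / (1 + (-0.803)·0.640) = -0.1630/0.4861 = -0.3353.
Compose with the pellet (u' = 0.385 in the drone frame): u_2 = (0.385 + (-0.335)) / (1 + 0.385·(-0.335)) = 0.0497/0.8709 = 0.0570.

+0.057c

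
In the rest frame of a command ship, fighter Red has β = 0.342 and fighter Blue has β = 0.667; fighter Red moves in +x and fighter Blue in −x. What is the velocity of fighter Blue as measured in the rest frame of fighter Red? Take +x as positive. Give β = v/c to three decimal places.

β_A = 0.342, β_B = -0.667.
Transform to A's frame with the inverse velocity-addition law: u' = (u − v)/(1 − uv/c²), taking u = β_B and v = β_A.
u' = (-0.667 − 0.342) / (1 − (0.342)(-0.667)) = -1.0090/1.2281 = -0.8216.

β = -0.822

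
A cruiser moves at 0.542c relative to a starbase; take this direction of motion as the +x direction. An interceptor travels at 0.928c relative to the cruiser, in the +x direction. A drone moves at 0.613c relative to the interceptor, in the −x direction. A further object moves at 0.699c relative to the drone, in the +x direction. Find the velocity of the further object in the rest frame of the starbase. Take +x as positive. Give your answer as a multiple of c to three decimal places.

+0.984c

Apply u = (u' + v)/(1 + u'v/c²) successively, working outward toward the starbase.
Start: velocity of the cruiser relative to the starbase = 0.5420c.
Compose with the interceptor (u' = 0.928 in the cruiser frame): u_1 = (0.928 + 0.542) / (1 + 0.928·0.542) = 1.4700/1.5030 = 0.9781.
Compose with the drone (u' = -0.613 in the interceptor frame): u_2 = (-0.613 + 0.978) / (1 + (-0.613)·0.978) = 0.3651/0.4004 = 0.9116.
Compose with the further object (u' = 0.699 in the drone frame): u_3 = (0.699 + 0.912) / (1 + 0.699·0.912) = 1.6106/1.6372 = 0.9838.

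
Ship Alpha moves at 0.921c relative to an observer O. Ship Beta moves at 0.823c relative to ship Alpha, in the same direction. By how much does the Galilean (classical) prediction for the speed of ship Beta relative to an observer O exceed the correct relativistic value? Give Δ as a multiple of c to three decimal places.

Galilean: u_cl = 0.823 + 0.921 = 1.7440.
Relativistic: u_rel = (0.823 + 0.921) / (1 + 0.823·0.921) = 1.7440/1.7580 = 0.9920.
Δ = 1.7440 − 0.9920 = 0.7520.
(The classical prediction exceeds c; the relativistic result does not.)

Δ = 0.752c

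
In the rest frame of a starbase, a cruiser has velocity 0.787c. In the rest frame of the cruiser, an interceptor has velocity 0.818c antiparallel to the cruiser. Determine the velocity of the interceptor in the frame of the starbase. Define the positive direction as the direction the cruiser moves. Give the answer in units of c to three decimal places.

-0.087c

With v = 0.787 and u' = -0.818 (in units of c),
u = (u' + v)/(1 + u'v/c²):
u = (-0.818 + 0.787) / (1 + (-0.818)·0.787) = -0.0310/0.3562 = -0.0870
(Galilean addition would give -0.031c.)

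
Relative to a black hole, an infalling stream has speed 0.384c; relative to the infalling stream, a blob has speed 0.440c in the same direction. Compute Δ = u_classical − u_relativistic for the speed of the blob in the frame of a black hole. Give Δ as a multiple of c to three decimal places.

Galilean: u_cl = 0.440 + 0.384 = 0.8240.
Relativistic: u_rel = (0.440 + 0.384) / (1 + 0.440·0.384) = 0.8240/1.1690 = 0.7049.
Δ = 0.8240 − 0.7049 = 0.1191.

Δ = 0.119c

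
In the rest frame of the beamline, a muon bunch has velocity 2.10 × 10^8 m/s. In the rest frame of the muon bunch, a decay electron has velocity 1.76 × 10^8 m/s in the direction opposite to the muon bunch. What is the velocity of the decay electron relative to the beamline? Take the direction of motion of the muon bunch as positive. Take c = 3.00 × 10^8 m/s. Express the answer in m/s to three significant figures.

+5.77 × 10^7 m/s

In units of c (dividing by 3.00 × 10^8 m/s): v = 0.700, u' = -0.587.
u = (u' + v)/(1 + u'v/c²):
u = (-0.587 + 0.700) / (1 + (-0.587)·0.700) = 0.1133/0.5893 = 0.1923
Converting back: u = 0.1923 × 3.00 × 10^8 m/s.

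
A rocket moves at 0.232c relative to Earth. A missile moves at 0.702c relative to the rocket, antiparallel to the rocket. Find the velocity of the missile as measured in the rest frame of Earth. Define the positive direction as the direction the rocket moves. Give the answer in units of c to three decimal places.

With v = 0.232 and u' = -0.702 (in units of c),
u = (u' + v)/(1 + u'v/c²):
u = (-0.702 + 0.232) / (1 + (-0.702)·0.232) = -0.4700/0.8371 = -0.5614

-0.561c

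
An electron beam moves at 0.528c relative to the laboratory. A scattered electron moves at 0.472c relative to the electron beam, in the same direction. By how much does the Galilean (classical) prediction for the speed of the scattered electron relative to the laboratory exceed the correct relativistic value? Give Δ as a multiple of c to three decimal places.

Δ = 0.199c

Galilean: u_cl = 0.472 + 0.528 = 1.0000.
Relativistic: u_rel = (0.472 + 0.528) / (1 + 0.472·0.528) = 1.0000/1.2492 = 0.8005.
Δ = 1.0000 − 0.8005 = 0.1995.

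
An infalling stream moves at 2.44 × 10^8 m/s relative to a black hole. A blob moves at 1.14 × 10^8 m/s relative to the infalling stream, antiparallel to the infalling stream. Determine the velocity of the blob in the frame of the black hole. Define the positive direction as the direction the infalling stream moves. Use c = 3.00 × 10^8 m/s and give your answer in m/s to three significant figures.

In units of c (dividing by 3.00 × 10^8 m/s): v = 0.813, u' = -0.380.
u = (u' + v)/(1 + u'v/c²):
u = (-0.380 + 0.813) / (1 + (-0.380)·0.813) = 0.4333/0.6909 = 0.6272
Converting back: u = 0.6272 × 3.00 × 10^8 m/s.

+1.88 × 10^8 m/s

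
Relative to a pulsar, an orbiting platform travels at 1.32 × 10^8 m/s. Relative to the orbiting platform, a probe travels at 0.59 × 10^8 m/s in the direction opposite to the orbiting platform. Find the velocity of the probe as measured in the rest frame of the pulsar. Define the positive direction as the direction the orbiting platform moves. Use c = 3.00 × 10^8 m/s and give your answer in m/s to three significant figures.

In units of c (dividing by 3.00 × 10^8 m/s): v = 0.440, u' = -0.197.
u = (u' + v)/(1 + u'v/c²):
u = (-0.197 + 0.440) / (1 + (-0.197)·0.440) = 0.2433/0.9135 = 0.2664
(Galilean addition would give +0.243c.)
Converting back: u = 0.2664 × 3.00 × 10^8 m/s.

+7.99 × 10^7 m/s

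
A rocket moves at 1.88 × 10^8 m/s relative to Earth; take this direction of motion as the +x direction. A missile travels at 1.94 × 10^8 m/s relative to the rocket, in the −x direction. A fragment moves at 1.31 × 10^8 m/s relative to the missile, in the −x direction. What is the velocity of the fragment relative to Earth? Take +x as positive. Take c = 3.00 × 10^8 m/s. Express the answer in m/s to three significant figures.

-1.39 × 10^8 m/s

Apply u = (u' + v)/(1 + u'v/c²) successively, working outward toward Earth.
(Dividing each given speed by c = 3.00 × 10^8 m/s to work in units of c.)
Start: velocity of the rocket relative to Earth = 0.6267c.
Compose with the missile (u' = -0.647 in the rocket frame): u_1 = (-0.647 + 0.627) / (1 + (-0.647)·0.627) = -0.0200/0.5948 = -0.0336.
Compose with the fragment (u' = -0.437 in the missile frame): u_2 = (-0.437 + (-0.034)) / (1 + (-0.437)·(-0.034)) = -0.4703/1.0147 = -0.4635.
So u = -0.4635 × 3.00 × 10^8 m/s.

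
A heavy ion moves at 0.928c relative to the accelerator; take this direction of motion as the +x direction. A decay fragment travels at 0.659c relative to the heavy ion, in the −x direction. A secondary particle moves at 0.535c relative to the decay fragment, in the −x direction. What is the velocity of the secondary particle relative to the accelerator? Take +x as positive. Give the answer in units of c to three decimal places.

Apply u = (u' + v)/(1 + u'v/c²) successively, working outward toward the accelerator.
Start: velocity of the heavy ion relative to the accelerator = 0.9280c.
Compose with the decay fragment (u' = -0.659 in the heavy ion frame): u_1 = (-0.659 + 0.928) / (1 + (-0.659)·0.928) = 0.2690/0.3884 = 0.6925.
Compose with the secondary particle (u' = -0.535 in the decay fragment frame): u_2 = (-0.535 + 0.692) / (1 + (-0.535)·0.692) = 0.1575/0.6295 = 0.2502.

+0.250c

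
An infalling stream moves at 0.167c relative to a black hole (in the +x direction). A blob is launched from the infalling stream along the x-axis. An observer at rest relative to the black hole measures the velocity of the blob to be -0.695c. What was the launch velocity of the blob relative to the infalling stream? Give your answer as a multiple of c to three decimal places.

-0.772c

Invert the composition law: u' = (u − v)/(1 − uv/c²).
u' = (-0.695 − 0.167) / (1 − (-0.695)(0.167)) = -0.8620/1.1161 = -0.7724.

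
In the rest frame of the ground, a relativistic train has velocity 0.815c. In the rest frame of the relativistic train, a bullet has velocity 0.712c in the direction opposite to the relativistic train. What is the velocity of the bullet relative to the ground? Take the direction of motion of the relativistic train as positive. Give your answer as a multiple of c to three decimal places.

With v = 0.815 and u' = -0.712 (in units of c),
u = (u' + v)/(1 + u'v/c²):
u = (-0.712 + 0.815) / (1 + (-0.712)·0.815) = 0.1030/0.4197 = 0.2454

+0.245c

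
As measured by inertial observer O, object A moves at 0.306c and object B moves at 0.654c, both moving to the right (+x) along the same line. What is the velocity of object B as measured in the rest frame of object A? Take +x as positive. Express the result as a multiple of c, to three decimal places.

+0.435c

β_A = 0.306, β_B = 0.654.
Transform to A's frame with the inverse velocity-addition law: u' = (u − v)/(1 − uv/c²), taking u = β_B and v = β_A.
u' = (0.654 − 0.306) / (1 − (0.306)(0.654)) = 0.3480/0.7999 = 0.4351.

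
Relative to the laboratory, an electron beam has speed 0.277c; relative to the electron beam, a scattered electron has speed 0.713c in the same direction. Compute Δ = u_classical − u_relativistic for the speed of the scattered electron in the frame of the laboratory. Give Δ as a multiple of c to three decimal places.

Δ = 0.163c

Galilean: u_cl = 0.713 + 0.277 = 0.9900.
Relativistic: u_rel = (0.713 + 0.277) / (1 + 0.713·0.277) = 0.9900/1.1975 = 0.8267.
Δ = 0.9900 − 0.8267 = 0.1633.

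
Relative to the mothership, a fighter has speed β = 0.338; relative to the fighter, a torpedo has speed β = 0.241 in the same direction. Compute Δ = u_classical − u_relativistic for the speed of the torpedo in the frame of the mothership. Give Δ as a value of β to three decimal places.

Galilean: u_cl = 0.241 + 0.338 = 0.5790.
Relativistic: u_rel = (0.241 + 0.338) / (1 + 0.241·0.338) = 0.5790/1.0815 = 0.5354.
Δ = 0.5790 − 0.5354 = 0.0436.

Δ = 0.044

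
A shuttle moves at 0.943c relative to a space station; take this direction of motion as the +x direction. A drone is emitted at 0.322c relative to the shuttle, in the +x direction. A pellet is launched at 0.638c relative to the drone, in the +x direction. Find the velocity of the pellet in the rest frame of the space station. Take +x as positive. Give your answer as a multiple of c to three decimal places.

0.993c

Apply u = (u' + v)/(1 + u'v/c²) successively, working outward toward the space station.
Start: velocity of the shuttle relative to the space station = 0.9430c.
Compose with the drone (u' = 0.322 in the shuttle frame): u_1 = (0.322 + 0.943) / (1 + 0.322·0.943) = 1.2650/1.3036 = 0.9704.
Compose with the pellet (u' = 0.638 in the drone frame): u_2 = (0.638 + 0.970) / (1 + 0.638·0.970) = 1.6084/1.6191 = 0.9934.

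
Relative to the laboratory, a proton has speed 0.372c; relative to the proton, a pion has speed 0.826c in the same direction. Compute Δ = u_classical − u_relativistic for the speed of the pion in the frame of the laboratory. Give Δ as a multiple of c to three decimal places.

Δ = 0.282c

Galilean: u_cl = 0.826 + 0.372 = 1.1980.
Relativistic: u_rel = (0.826 + 0.372) / (1 + 0.826·0.372) = 1.1980/1.3073 = 0.9164.
Δ = 1.1980 − 0.9164 = 0.2816.
(The classical prediction exceeds c; the relativistic result does not.)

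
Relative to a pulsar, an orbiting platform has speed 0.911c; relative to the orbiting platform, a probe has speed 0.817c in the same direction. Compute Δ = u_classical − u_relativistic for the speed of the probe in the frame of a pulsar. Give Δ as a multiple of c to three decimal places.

Δ = 0.737c

Galilean: u_cl = 0.817 + 0.911 = 1.7280.
Relativistic: u_rel = (0.817 + 0.911) / (1 + 0.817·0.911) = 1.7280/1.7443 = 0.9907.
Δ = 1.7280 − 0.9907 = 0.7373.
(The classical prediction exceeds c; the relativistic result does not.)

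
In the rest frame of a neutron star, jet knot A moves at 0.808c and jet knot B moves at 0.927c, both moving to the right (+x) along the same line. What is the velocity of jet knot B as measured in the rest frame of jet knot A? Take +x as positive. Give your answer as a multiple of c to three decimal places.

+0.474c

β_A = 0.808, β_B = 0.927.
Transform to A's frame with the inverse velocity-addition law: u' = (u − v)/(1 − uv/c²), taking u = β_B and v = β_A.
u' = (0.927 − 0.808) / (1 − (0.808)(0.927)) = 0.1190/0.2510 = 0.4741.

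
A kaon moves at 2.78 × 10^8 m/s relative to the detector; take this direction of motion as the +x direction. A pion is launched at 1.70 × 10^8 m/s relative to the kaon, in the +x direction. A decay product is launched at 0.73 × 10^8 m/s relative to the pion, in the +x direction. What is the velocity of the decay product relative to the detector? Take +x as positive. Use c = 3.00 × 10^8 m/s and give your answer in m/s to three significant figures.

2.96 × 10^8 m/s

Apply u = (u' + v)/(1 + u'v/c²) successively, working outward toward the detector.
(Dividing each given speed by c = 3.00 × 10^8 m/s to work in units of c.)
Start: velocity of the kaon relative to the detector = 0.9267c.
Compose with the pion (u' = 0.567 in the kaon frame): u_1 = (0.567 + 0.927) / (1 + 0.567·0.927) = 1.4933/1.5251 = 0.9792.
Compose with the decay product (u' = 0.243 in the pion frame): u_2 = (0.243 + 0.979) / (1 + 0.243·0.979) = 1.2225/1.2383 = 0.9873.
So u = 0.9873 × 3.00 × 10^8 m/s.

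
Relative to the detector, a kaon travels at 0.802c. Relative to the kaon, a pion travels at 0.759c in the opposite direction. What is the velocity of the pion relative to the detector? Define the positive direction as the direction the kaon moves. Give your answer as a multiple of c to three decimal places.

+0.110c

With v = 0.802 and u' = -0.759 (in units of c),
u = (u' + v)/(1 + u'v/c²):
u = (-0.759 + 0.802) / (1 + (-0.759)·0.802) = 0.0430/0.3913 = 0.1099
(Galilean addition would give +0.043c.)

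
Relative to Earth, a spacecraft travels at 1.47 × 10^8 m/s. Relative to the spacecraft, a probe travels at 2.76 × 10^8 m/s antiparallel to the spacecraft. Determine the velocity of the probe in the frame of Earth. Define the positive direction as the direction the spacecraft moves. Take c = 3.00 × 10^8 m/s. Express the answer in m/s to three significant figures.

-2.35 × 10^8 m/s

In units of c (dividing by 3.00 × 10^8 m/s): v = 0.490, u' = -0.920.
u = (u' + v)/(1 + u'v/c²):
u = (-0.920 + 0.490) / (1 + (-0.920)·0.490) = -0.4300/0.5492 = -0.7830
Converting back: u = -0.7830 × 3.00 × 10^8 m/s.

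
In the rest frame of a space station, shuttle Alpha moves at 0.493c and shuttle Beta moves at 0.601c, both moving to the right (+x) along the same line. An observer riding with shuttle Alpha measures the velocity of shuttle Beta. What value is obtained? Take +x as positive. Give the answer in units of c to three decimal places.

+0.153c

β_A = 0.493, β_B = 0.601.
Transform to A's frame with the inverse velocity-addition law: u' = (u − v)/(1 − uv/c²), taking u = β_B and v = β_A.
u' = (0.601 − 0.493) / (1 − (0.493)(0.601)) = 0.1080/0.7037 = 0.1535.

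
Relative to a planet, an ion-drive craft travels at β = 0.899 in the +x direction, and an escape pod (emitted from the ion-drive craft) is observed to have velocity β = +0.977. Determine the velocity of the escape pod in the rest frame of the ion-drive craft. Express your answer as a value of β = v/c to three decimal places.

Invert the composition law: u' = (u − v)/(1 − uv/c²).
u' = (0.977 − 0.899) / (1 − (0.977)(0.899)) = 0.0780/0.1217 = 0.6410.

β = +0.641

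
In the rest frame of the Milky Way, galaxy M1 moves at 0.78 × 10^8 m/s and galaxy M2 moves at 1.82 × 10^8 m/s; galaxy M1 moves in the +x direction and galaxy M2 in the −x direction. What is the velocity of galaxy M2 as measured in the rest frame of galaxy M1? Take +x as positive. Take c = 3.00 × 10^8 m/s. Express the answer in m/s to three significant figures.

-2.25 × 10^8 m/s

β_A = 0.260, β_B = -0.607 (dividing each by c = 3.00 × 10^8 m/s).
Transform to A's frame with the inverse velocity-addition law: u' = (u − v)/(1 − uv/c²), taking u = β_B and v = β_A.
u' = (-0.607 − 0.260) / (1 − (0.260)(-0.607)) = -0.8667/1.1577 = -0.7486.
u' = -0.7486 × 3.00 × 10^8 m/s.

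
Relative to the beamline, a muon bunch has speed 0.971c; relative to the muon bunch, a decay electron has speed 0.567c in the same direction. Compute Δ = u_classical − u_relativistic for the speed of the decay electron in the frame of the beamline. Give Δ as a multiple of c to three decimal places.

Galilean: u_cl = 0.567 + 0.971 = 1.5380.
Relativistic: u_rel = (0.567 + 0.971) / (1 + 0.567·0.971) = 1.5380/1.5506 = 0.9919.
Δ = 1.5380 − 0.9919 = 0.5461.
(The classical prediction exceeds c; the relativistic result does not.)

Δ = 0.546c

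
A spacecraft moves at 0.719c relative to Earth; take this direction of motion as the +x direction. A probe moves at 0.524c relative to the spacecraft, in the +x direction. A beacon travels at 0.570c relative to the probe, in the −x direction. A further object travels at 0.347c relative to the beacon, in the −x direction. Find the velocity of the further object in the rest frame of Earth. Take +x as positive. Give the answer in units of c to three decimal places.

+0.445c

Apply u = (u' + v)/(1 + u'v/c²) successively, working outward toward Earth.
Start: velocity of the spacecraft relative to Earth = 0.7190c.
Compose with the probe (u' = 0.524 in the spacecraft frame): u_1 = (0.524 + 0.719) / (1 + 0.524·0.719) = 1.2430/1.3768 = 0.9028.
Compose with the beacon (u' = -0.570 in the probe frame): u_2 = (-0.570 + 0.903) / (1 + (-0.570)·0.903) = 0.3328/0.4854 = 0.6857.
Compose with the further object (u' = -0.347 in the beacon frame): u_3 = (-0.347 + 0.686) / (1 + (-0.347)·0.686) = 0.3387/0.7620 = 0.4445.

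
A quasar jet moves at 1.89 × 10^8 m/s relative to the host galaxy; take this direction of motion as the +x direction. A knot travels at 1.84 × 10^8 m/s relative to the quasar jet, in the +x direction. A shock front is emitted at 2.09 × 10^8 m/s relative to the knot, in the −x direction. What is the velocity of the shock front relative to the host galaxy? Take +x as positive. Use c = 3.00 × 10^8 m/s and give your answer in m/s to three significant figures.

Apply u = (u' + v)/(1 + u'v/c²) successively, working outward toward the host galaxy.
(Dividing each given speed by c = 3.00 × 10^8 m/s to work in units of c.)
Start: velocity of the quasar jet relative to the host galaxy = 0.6300c.
Compose with the knot (u' = 0.613 in the quasar jet frame): u_1 = (0.613 + 0.630) / (1 + 0.613·0.630) = 1.2433/1.3864 = 0.8968.
Compose with the shock front (u' = -0.697 in the knot frame): u_2 = (-0.697 + 0.897) / (1 + (-0.697)·0.897) = 0.2001/0.3752 = 0.5334.
So u = 0.5334 × 3.00 × 10^8 m/s.

+1.60 × 10^8 m/s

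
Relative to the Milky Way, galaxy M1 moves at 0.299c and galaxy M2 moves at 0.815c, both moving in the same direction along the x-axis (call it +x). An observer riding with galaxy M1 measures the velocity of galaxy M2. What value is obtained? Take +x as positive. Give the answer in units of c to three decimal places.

β_A = 0.299, β_B = 0.815.
Transform to A's frame with the inverse velocity-addition law: u' = (u − v)/(1 − uv/c²), taking u = β_B and v = β_A.
u' = (0.815 − 0.299) / (1 − (0.299)(0.815)) = 0.5160/0.7563 = 0.6823.

+0.682c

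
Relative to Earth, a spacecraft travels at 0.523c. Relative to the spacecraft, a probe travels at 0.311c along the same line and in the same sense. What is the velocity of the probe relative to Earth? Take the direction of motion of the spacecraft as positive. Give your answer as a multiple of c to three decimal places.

0.717c

With v = 0.523 and u' = 0.311 (in units of c),
u = (u' + v)/(1 + u'v/c²):
u = (0.311 + 0.523) / (1 + 0.311·0.523) = 0.8340/1.1627 = 0.7173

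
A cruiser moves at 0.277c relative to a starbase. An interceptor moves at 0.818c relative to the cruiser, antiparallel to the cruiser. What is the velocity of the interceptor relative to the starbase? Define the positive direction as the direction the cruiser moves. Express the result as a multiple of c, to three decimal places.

With v = 0.277 and u' = -0.818 (in units of c),
u = (u' + v)/(1 + u'v/c²):
u = (-0.818 + 0.277) / (1 + (-0.818)·0.277) = -0.5410/0.7734 = -0.6995

-0.699c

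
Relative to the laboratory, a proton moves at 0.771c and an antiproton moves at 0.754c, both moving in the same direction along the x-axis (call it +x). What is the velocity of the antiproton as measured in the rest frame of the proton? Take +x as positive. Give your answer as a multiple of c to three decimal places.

β_A = 0.771, β_B = 0.754.
Transform to A's frame with the inverse velocity-addition law: u' = (u − v)/(1 − uv/c²), taking u = β_B and v = β_A.
u' = (0.754 − 0.771) / (1 − (0.771)(0.754)) = -0.0170/0.4187 = -0.0406.

-0.041c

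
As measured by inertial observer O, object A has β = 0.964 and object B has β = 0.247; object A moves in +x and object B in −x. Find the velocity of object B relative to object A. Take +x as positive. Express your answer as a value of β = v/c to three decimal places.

β = -0.978

β_A = 0.964, β_B = -0.247.
Transform to A's frame with the inverse velocity-addition law: u' = (u − v)/(1 − uv/c²), taking u = β_B and v = β_A.
u' = (-0.247 − 0.964) / (1 − (0.964)(-0.247)) = -1.2110/1.2381 = -0.9781.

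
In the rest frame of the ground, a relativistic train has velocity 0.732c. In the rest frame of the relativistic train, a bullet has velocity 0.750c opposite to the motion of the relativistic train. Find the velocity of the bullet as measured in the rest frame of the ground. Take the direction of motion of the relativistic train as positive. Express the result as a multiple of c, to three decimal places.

-0.040c

With v = 0.732 and u' = -0.750 (in units of c),
u = (u' + v)/(1 + u'v/c²):
u = (-0.750 + 0.732) / (1 + (-0.750)·0.732) = -0.0180/0.4510 = -0.0399
(Galilean addition would give -0.018c.)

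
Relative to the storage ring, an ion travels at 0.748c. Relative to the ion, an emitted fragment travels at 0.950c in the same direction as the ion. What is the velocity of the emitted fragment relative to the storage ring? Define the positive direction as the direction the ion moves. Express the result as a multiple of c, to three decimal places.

With v = 0.748 and u' = 0.950 (in units of c),
u = (u' + v)/(1 + u'v/c²):
u = (0.950 + 0.748) / (1 + 0.950·0.748) = 1.6980/1.7106 = 0.9926

0.993c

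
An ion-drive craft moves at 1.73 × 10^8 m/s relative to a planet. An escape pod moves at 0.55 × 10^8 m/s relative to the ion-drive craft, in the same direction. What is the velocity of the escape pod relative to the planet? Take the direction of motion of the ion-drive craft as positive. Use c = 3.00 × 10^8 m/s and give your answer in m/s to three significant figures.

In units of c (dividing by 3.00 × 10^8 m/s): v = 0.577, u' = 0.183.
u = (u' + v)/(1 + u'v/c²):
u = (0.183 + 0.577) / (1 + 0.183·0.577) = 0.7600/1.1057 = 0.6873
Converting back: u = 0.6873 × 3.00 × 10^8 m/s.

2.06 × 10^8 m/s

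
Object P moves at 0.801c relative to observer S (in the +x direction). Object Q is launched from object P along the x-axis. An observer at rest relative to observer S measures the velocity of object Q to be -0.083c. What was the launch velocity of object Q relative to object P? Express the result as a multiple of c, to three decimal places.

Invert the composition law: u' = (u − v)/(1 − uv/c²).
u' = (-0.083 − 0.801) / (1 − (-0.083)(0.801)) = -0.8840/1.0665 = -0.8289.

-0.829c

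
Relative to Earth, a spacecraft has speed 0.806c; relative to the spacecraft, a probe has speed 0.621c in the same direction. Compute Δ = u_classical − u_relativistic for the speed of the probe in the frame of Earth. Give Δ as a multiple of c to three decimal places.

Δ = 0.476c

Galilean: u_cl = 0.621 + 0.806 = 1.4270.
Relativistic: u_rel = (0.621 + 0.806) / (1 + 0.621·0.806) = 1.4270/1.5005 = 0.9510.
Δ = 1.4270 − 0.9510 = 0.4760.
(The classical prediction exceeds c; the relativistic result does not.)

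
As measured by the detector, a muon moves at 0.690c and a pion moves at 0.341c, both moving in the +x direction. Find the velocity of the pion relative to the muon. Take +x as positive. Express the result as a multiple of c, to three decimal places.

-0.456c

β_A = 0.690, β_B = 0.341.
Transform to A's frame with the inverse velocity-addition law: u' = (u − v)/(1 − uv/c²), taking u = β_B and v = β_A.
u' = (0.341 − 0.690) / (1 − (0.690)(0.341)) = -0.3490/0.7647 = -0.4564.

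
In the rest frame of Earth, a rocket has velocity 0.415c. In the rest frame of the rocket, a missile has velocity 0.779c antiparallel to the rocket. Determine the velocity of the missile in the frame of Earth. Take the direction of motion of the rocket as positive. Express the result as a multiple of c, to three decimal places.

-0.538c

With v = 0.415 and u' = -0.779 (in units of c),
u = (u' + v)/(1 + u'v/c²):
u = (-0.779 + 0.415) / (1 + (-0.779)·0.415) = -0.3640/0.6767 = -0.5379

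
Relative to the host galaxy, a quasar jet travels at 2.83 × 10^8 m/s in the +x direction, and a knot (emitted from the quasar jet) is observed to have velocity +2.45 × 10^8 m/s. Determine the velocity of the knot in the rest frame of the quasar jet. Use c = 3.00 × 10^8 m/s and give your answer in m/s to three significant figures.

-1.65 × 10^8 m/s

v = 0.943c, u = 0.817c.
Invert the composition law: u' = (u − v)/(1 − uv/c²).
u' = (0.817 − 0.943) / (1 − (0.817)(0.943)) = -0.1267/0.2296 = -0.5517.
u' = -0.5517 × 3.00 × 10^8 m/s.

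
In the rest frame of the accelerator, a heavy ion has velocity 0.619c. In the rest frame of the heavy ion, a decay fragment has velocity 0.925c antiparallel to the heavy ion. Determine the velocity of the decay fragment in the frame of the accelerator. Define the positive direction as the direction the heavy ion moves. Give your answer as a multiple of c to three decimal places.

With v = 0.619 and u' = -0.925 (in units of c),
u = (u' + v)/(1 + u'v/c²):
u = (-0.925 + 0.619) / (1 + (-0.925)·0.619) = -0.3060/0.4274 = -0.7159

-0.716c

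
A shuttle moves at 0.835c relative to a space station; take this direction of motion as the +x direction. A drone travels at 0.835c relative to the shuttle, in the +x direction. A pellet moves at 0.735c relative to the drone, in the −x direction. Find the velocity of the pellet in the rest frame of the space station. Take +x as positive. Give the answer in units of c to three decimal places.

+0.899c

Apply u = (u' + v)/(1 + u'v/c²) successively, working outward toward the space station.
Start: velocity of the shuttle relative to the space station = 0.8350c.
Compose with the drone (u' = 0.835 in the shuttle frame): u_1 = (0.835 + 0.835) / (1 + 0.835·0.835) = 1.6700/1.6972 = 0.9840.
Compose with the pellet (u' = -0.735 in the drone frame): u_2 = (-0.735 + 0.984) / (1 + (-0.735)·0.984) = 0.2490/0.2768 = 0.8995.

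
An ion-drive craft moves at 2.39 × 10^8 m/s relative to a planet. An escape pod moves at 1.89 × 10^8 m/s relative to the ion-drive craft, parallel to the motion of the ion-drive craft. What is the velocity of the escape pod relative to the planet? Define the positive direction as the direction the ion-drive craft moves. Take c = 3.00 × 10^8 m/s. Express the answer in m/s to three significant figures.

In units of c (dividing by 3.00 × 10^8 m/s): v = 0.797, u' = 0.630.
u = (u' + v)/(1 + u'v/c²):
u = (0.630 + 0.797) / (1 + 0.630·0.797) = 1.4267/1.5019 = 0.9499
Converting back: u = 0.9499 × 3.00 × 10^8 m/s.

2.85 × 10^8 m/s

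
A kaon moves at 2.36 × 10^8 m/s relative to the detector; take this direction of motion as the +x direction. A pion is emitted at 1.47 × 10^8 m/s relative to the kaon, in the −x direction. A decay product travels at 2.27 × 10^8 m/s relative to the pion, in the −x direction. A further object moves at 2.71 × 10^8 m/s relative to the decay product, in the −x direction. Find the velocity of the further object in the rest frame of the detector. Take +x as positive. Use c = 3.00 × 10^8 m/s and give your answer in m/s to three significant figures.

Apply u = (u' + v)/(1 + u'v/c²) successively, working outward toward the detector.
(Dividing each given speed by c = 3.00 × 10^8 m/s to work in units of c.)
Start: velocity of the kaon relative to the detector = 0.7867c.
Compose with the pion (u' = -0.490 in the kaon frame): u_1 = (-0.490 + 0.787) / (1 + (-0.490)·0.787) = 0.2967/0.6145 = 0.4828.
Compose with the decay product (u' = -0.757 in the pion frame): u_2 = (-0.757 + 0.483) / (1 + (-0.757)·0.483) = -0.2739/0.6347 = -0.4316.
Compose with the further object (u' = -0.903 in the decay product frame): u_3 = (-0.903 + (-0.432)) / (1 + (-0.903)·(-0.432)) = -1.3349/1.3898 = -0.9605.
So u = -0.9605 × 3.00 × 10^8 m/s.

-2.88 × 10^8 m/s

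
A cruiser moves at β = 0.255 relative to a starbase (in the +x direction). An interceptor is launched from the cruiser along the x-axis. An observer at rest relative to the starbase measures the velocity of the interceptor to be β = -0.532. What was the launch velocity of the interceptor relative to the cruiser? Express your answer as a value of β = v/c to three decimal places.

Invert the composition law: u' = (u − v)/(1 − uv/c²).
u' = (-0.532 − 0.255) / (1 − (-0.532)(0.255)) = -0.7870/1.1357 = -0.6930.

β = -0.693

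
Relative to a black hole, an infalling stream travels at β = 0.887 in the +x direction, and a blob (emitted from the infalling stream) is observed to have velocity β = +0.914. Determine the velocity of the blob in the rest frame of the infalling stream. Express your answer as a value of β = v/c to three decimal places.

Invert the composition law: u' = (u − v)/(1 − uv/c²).
u' = (0.914 − 0.887) / (1 − (0.914)(0.887)) = 0.0270/0.1893 = 0.1426.

β = +0.143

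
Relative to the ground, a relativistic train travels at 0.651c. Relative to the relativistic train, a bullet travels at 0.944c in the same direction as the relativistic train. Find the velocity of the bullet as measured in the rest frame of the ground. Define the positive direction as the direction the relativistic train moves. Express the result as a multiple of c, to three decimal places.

With v = 0.651 and u' = 0.944 (in units of c),
u = (u' + v)/(1 + u'v/c²):
u = (0.944 + 0.651) / (1 + 0.944·0.651) = 1.5950/1.6145 = 0.9879

0.988c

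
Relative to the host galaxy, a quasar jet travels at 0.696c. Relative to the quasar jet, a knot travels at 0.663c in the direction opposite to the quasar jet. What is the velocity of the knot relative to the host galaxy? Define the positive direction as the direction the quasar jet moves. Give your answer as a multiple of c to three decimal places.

+0.061c

With v = 0.696 and u' = -0.663 (in units of c),
u = (u' + v)/(1 + u'v/c²):
u = (-0.663 + 0.696) / (1 + (-0.663)·0.696) = 0.0330/0.5386 = 0.0613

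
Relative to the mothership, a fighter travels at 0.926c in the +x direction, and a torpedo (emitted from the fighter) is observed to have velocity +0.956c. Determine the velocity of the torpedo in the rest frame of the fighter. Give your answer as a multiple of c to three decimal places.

+0.261c

Invert the composition law: u' = (u − v)/(1 − uv/c²).
u' = (0.956 − 0.926) / (1 − (0.956)(0.926)) = 0.0300/0.1147 = 0.2615.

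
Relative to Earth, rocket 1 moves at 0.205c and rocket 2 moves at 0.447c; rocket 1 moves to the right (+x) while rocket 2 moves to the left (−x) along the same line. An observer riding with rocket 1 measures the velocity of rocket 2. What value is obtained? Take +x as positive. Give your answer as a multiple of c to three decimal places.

β_A = 0.205, β_B = -0.447.
Transform to A's frame with the inverse velocity-addition law: u' = (u − v)/(1 − uv/c²), taking u = β_B and v = β_A.
u' = (-0.447 − 0.205) / (1 − (0.205)(-0.447)) = -0.6520/1.0916 = -0.5973.

-0.597c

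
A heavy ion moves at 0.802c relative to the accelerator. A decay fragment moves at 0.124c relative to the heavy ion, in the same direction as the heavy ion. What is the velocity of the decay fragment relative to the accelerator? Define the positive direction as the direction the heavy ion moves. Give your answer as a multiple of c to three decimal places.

With v = 0.802 and u' = 0.124 (in units of c),
u = (u' + v)/(1 + u'v/c²):
u = (0.124 + 0.802) / (1 + 0.124·0.802) = 0.9260/1.0994 = 0.8422
(Galilean addition would give +0.926c.)

0.842c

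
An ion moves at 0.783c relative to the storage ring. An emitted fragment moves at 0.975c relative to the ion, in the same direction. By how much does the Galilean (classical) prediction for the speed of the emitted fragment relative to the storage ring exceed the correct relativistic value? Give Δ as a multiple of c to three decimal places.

Galilean: u_cl = 0.975 + 0.783 = 1.7580.
Relativistic: u_rel = (0.975 + 0.783) / (1 + 0.975·0.783) = 1.7580/1.7634 = 0.9969.
Δ = 1.7580 − 0.9969 = 0.7611.
(The classical prediction exceeds c; the relativistic result does not.)

Δ = 0.761c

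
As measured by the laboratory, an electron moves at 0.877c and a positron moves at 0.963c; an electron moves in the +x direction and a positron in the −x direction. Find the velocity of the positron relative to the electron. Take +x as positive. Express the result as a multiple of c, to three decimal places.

-0.998c

β_A = 0.877, β_B = -0.963.
Transform to A's frame with the inverse velocity-addition law: u' = (u − v)/(1 − uv/c²), taking u = β_B and v = β_A.
u' = (-0.963 − 0.877) / (1 − (0.877)(-0.963)) = -1.8400/1.8446 = -0.9975.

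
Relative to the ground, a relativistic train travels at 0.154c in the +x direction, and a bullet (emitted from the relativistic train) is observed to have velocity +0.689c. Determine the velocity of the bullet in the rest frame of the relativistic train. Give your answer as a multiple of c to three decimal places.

Invert the composition law: u' = (u − v)/(1 − uv/c²).
u' = (0.689 − 0.154) / (1 − (0.689)(0.154)) = 0.5350/0.8939 = 0.5985.

+0.599c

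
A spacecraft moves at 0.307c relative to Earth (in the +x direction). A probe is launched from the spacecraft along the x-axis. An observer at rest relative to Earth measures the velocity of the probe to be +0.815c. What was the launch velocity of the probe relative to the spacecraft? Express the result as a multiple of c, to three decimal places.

Invert the composition law: u' = (u − v)/(1 − uv/c²).
u' = (0.815 − 0.307) / (1 − (0.815)(0.307)) = 0.5080/0.7498 = 0.6775.

+0.678c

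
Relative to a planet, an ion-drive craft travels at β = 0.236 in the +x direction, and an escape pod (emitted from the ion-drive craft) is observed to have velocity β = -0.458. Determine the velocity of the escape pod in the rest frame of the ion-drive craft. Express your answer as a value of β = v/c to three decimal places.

Invert the composition law: u' = (u − v)/(1 − uv/c²).
u' = (-0.458 − 0.236) / (1 − (-0.458)(0.236)) = -0.6940/1.1081 = -0.6263.

β = -0.626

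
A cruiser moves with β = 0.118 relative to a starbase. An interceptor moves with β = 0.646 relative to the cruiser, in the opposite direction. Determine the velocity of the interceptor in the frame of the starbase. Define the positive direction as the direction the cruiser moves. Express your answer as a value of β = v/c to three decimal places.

With v = 0.118 and u' = -0.646 (in units of c),
u = (u' + v)/(1 + u'v/c²):
u = (-0.646 + 0.118) / (1 + (-0.646)·0.118) = -0.5280/0.9238 = -0.5716
(Galilean addition would give -0.528c.)

β = -0.572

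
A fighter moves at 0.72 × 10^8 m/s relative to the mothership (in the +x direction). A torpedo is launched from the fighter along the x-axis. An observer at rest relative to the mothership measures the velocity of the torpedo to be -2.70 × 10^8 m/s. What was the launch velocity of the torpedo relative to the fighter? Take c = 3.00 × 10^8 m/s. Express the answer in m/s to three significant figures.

v = 0.240c, u = -0.900c.
Invert the composition law: u' = (u − v)/(1 − uv/c²).
u' = (-0.900 − 0.240) / (1 − (-0.900)(0.240)) = -1.1400/1.2160 = -0.9375.
u' = -0.9375 × 3.00 × 10^8 m/s.

-2.81 × 10^8 m/s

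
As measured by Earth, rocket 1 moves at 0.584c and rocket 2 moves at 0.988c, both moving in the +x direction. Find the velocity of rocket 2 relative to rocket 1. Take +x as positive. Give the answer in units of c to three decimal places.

β_A = 0.584, β_B = 0.988.
Transform to A's frame with the inverse velocity-addition law: u' = (u − v)/(1 − uv/c²), taking u = β_B and v = β_A.
u' = (0.988 − 0.584) / (1 − (0.584)(0.988)) = 0.4040/0.4230 = 0.9551.

+0.955c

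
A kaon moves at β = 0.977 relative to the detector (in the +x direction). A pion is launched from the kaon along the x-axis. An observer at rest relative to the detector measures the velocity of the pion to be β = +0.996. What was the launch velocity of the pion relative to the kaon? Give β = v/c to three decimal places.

β = +0.706

Invert the composition law: u' = (u − v)/(1 − uv/c²).
u' = (0.996 − 0.977) / (1 − (0.996)(0.977)) = 0.0190/0.0269 = 0.7061.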